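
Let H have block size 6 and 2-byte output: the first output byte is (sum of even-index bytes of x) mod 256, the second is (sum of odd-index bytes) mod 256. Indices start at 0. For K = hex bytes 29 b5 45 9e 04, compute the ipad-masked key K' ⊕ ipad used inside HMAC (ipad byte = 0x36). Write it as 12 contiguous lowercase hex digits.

Key hex bytes 29 b5 45 9e 04 is 5 bytes ≤ B = 6; zero-pad to 6 bytes: K' = 29 b5 45 9e 04 00.
XOR each byte with 0x36: 29⊕36=1f, b5⊕36=83, 45⊕36=73, 9e⊕36=a8, 04⊕36=32, 00⊕36=36.

1f8373a83236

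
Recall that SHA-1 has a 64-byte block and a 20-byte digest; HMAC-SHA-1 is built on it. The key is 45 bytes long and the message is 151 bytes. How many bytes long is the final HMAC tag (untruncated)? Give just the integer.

The tag is one SHA-1 digest: 20 bytes.

20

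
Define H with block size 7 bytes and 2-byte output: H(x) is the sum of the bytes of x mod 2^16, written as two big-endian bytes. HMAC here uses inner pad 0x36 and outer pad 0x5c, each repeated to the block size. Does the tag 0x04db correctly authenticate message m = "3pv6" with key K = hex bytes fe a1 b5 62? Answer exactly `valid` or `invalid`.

Key hex bytes fe a1 b5 62 is 4 bytes ≤ B = 7; zero-pad to 7 bytes: K' = fe a1 b5 62 00 00 00.
K' ⊕ ipad = c8 97 83 54 36 36 36; K' ⊕ opad = a2 fd e9 3e 5c 5c 5c.
Inner hash: sum = 200+151+131+84+54+54+54+51+112+118+54 = 1063 → 04 27.
Outer hash (recomputed tag): sum = 162+253+233+62+92+92+92+4+39 = 1029 → 04 05.
Recomputed tag = 0405; claimed = 04db → mismatch.

invalid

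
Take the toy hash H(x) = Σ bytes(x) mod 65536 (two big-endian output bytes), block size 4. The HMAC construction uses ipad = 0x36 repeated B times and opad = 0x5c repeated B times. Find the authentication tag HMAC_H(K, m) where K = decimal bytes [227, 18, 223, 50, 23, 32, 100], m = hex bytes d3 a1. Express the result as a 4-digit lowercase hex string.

02c0

Key decimal bytes [227, 18, 223, 50, 23, 32, 100] = e3 12 df 32 17 20 64 is 7 bytes > B = 4, so hash it first: H(key) = 02 a1, then zero-pad to 4 bytes: K' = 02 a1 00 00.
K' ⊕ ipad = 34 97 36 36.  K' ⊕ opad = 5e fd 5c 5c.
Inner input = (K'⊕ipad) ∥ m = 34 97 36 36 ∥ d3 a1.
Inner hash: sum = 52+151+54+54+211+161 = 683 → 02 ab.
Outer input = (K'⊕opad) ∥ inner = 5e fd 5c 5c ∥ 02 ab.
Outer hash (tag): sum = 94+253+92+92+2+171 = 704 → 02 c0.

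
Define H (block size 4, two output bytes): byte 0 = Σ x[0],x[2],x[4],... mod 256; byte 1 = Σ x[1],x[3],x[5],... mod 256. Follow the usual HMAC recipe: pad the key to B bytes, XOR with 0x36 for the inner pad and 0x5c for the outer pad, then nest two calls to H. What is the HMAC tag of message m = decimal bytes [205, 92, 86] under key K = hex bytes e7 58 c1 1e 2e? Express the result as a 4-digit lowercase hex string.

1f58

Key hex bytes e7 58 c1 1e 2e is 5 bytes > B = 4, so hash it first: H(key) = d6 76, then zero-pad to 4 bytes: K' = d6 76 00 00.
K' ⊕ ipad = e0 40 36 36.  K' ⊕ opad = 8a 2a 5c 5c.
Inner input = (K'⊕ipad) ∥ m = e0 40 36 36 ∥ cd 5c 56.
Inner hash: even-index sum = 569 mod 256 = 57; odd-index sum = 210 mod 256 = 210 → 39 d2.
Outer input = (K'⊕opad) ∥ inner = 8a 2a 5c 5c ∥ 39 d2.
Outer hash (tag): even-index sum = 287 mod 256 = 31; odd-index sum = 344 mod 256 = 88 → 1f 58.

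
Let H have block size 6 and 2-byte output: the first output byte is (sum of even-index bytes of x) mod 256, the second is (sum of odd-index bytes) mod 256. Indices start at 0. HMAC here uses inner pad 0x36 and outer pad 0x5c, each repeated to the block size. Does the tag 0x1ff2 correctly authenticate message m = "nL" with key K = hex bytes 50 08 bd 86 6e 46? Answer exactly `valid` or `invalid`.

invalid

Key hex bytes 50 08 bd 86 6e 46 is exactly B = 6 bytes: K' = 50 08 bd 86 6e 46.
K' ⊕ ipad = 66 3e 8b b0 58 70; K' ⊕ opad = 0c 54 e1 da 32 1a.
Inner hash: even-index sum = 439 mod 256 = 183; odd-index sum = 426 mod 256 = 170 → b7 aa.
Outer hash (recomputed tag): even-index sum = 470 mod 256 = 214; odd-index sum = 498 mod 256 = 242 → d6 f2.
Recomputed tag = d6f2; claimed = 1ff2 → mismatch.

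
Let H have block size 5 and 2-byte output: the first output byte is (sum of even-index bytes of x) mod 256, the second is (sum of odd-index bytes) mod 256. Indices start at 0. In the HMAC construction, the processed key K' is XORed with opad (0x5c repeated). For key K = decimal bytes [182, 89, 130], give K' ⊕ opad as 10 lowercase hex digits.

ea05de5c5c

Key decimal bytes [182, 89, 130] = b6 59 82 is 3 bytes ≤ B = 5; zero-pad to 5 bytes: K' = b6 59 82 00 00.
XOR each byte with 0x5c: b6⊕5c=ea, 59⊕5c=05, 82⊕5c=de, 00⊕5c=5c, 00⊕5c=5c.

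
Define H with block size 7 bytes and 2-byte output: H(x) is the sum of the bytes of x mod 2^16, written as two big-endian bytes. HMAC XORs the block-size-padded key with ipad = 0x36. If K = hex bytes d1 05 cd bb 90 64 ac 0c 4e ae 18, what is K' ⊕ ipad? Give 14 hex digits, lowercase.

33283636363636

Key hex bytes d1 05 cd bb 90 64 ac 0c 4e ae 18 is 11 bytes > B = 7, so hash it first: H(key) = 05 1e, then zero-pad to 7 bytes: K' = 05 1e 00 00 00 00 00.
XOR each byte with 0x36: 05⊕36=33, 1e⊕36=28, 00⊕36=36, 00⊕36=36, 00⊕36=36, 00⊕36=36, 00⊕36=36.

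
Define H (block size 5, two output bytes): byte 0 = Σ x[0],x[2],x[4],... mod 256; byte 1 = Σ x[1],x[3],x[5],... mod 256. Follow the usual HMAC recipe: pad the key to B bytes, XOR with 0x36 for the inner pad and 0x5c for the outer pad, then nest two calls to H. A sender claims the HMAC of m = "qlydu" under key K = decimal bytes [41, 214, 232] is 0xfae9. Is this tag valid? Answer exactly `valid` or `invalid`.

Key decimal bytes [41, 214, 232] = 29 d6 e8 is 3 bytes ≤ B = 5; zero-pad to 5 bytes: K' = 29 d6 e8 00 00.
K' ⊕ ipad = 1f e0 de 36 36; K' ⊕ opad = 75 8a b4 5c 5c.
Inner hash: even-index sum = 515 mod 256 = 3; odd-index sum = 629 mod 256 = 117 → 03 75.
Outer hash (recomputed tag): even-index sum = 506 mod 256 = 250; odd-index sum = 233 mod 256 = 233 → fa e9.
Recomputed tag = fae9; claimed = fae9 → match.

valid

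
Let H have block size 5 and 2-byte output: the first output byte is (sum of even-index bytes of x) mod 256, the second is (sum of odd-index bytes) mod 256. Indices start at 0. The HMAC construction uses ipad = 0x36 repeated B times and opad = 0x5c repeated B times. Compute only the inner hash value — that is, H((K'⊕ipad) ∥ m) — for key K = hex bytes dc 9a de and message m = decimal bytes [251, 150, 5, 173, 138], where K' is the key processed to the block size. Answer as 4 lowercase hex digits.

Key hex bytes dc 9a de is 3 bytes ≤ B = 5; zero-pad to 5 bytes: K' = dc 9a de 00 00.
K' ⊕ ipad = ea ac e8 36 36.
Inner input = ea ac e8 36 36 ∥ fb 96 05 ad 8a.
Inner hash: even-index sum = 843 mod 256 = 75; odd-index sum = 620 mod 256 = 108 → 4b 6c.

4b6c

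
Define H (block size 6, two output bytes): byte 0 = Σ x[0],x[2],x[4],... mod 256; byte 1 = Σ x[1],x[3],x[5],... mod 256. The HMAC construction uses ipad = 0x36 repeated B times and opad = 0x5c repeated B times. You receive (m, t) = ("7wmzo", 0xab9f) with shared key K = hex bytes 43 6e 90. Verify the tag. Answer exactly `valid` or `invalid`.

Key hex bytes 43 6e 90 is 3 bytes ≤ B = 6; zero-pad to 6 bytes: K' = 43 6e 90 00 00 00.
K' ⊕ ipad = 75 58 a6 36 36 36; K' ⊕ opad = 1f 32 cc 5c 5c 5c.
Inner hash: even-index sum = 612 mod 256 = 100; odd-index sum = 437 mod 256 = 181 → 64 b5.
Outer hash (recomputed tag): even-index sum = 427 mod 256 = 171; odd-index sum = 415 mod 256 = 159 → ab 9f.
Recomputed tag = ab9f; claimed = ab9f → match.

valid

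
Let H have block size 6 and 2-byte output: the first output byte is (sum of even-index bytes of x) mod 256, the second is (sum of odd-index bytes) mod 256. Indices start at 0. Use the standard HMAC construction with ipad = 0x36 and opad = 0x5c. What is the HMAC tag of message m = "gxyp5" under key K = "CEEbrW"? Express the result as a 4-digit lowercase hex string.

a772

Key "CEEbrW" = 43 45 45 62 72 57 is exactly B = 6 bytes: K' = 43 45 45 62 72 57.
K' ⊕ ipad = 75 73 73 54 44 61.  K' ⊕ opad = 1f 19 19 3e 2e 0b.
Inner input = (K'⊕ipad) ∥ m = 75 73 73 54 44 61 ∥ 67 78 79 70 35.
Inner hash: even-index sum = 577 mod 256 = 65; odd-index sum = 528 mod 256 = 16 → 41 10.
Outer input = (K'⊕opad) ∥ inner = 1f 19 19 3e 2e 0b ∥ 41 10.
Outer hash (tag): even-index sum = 167 mod 256 = 167; odd-index sum = 114 mod 256 = 114 → a7 72.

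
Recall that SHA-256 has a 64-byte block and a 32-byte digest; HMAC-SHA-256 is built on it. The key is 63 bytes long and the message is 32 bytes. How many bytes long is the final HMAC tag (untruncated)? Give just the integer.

32

The tag is one SHA-256 digest: 32 bytes.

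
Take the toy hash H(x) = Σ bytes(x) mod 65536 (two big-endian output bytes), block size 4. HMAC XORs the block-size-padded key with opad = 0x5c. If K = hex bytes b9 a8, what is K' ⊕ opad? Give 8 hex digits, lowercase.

e5f45c5c

Key hex bytes b9 a8 is 2 bytes ≤ B = 4; zero-pad to 4 bytes: K' = b9 a8 00 00.
XOR each byte with 0x5c: b9⊕5c=e5, a8⊕5c=f4, 00⊕5c=5c, 00⊕5c=5c.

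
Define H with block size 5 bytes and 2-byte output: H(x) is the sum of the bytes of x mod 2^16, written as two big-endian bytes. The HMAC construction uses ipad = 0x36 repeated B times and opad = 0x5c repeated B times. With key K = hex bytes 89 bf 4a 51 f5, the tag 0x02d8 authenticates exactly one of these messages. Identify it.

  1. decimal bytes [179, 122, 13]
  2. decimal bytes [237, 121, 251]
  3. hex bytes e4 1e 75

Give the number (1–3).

Key hex bytes 89 bf 4a 51 f5 is exactly B = 5 bytes: K' = 89 bf 4a 51 f5.
K' ⊕ ipad = bf 89 7c 67 c3; K' ⊕ opad = d5 e3 16 0d a9.
m1: inner = H(bf 89 7c 67 c3 b3 7a 0d) = 04 28; tag = H(d5 e3 16 0d a9 04 28) = 02b0
m2: inner = H(bf 89 7c 67 c3 ed 79 fb) = 05 4f; tag = H(d5 e3 16 0d a9 05 4f) = 02d8 ← matches
m3: inner = H(bf 89 7c 67 c3 e4 1e 75) = 04 65; tag = H(d5 e3 16 0d a9 04 65) = 02ed

2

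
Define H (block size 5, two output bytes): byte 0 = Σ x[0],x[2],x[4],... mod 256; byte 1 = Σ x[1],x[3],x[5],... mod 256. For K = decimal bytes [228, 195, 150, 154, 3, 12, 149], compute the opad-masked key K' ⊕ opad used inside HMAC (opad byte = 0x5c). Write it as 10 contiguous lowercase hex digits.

Key decimal bytes [228, 195, 150, 154, 3, 12, 149] = e4 c3 96 9a 03 0c 95 is 7 bytes > B = 5, so hash it first: H(key) = 12 69, then zero-pad to 5 bytes: K' = 12 69 00 00 00.
XOR each byte with 0x5c: 12⊕5c=4e, 69⊕5c=35, 00⊕5c=5c, 00⊕5c=5c, 00⊕5c=5c.

4e355c5c5c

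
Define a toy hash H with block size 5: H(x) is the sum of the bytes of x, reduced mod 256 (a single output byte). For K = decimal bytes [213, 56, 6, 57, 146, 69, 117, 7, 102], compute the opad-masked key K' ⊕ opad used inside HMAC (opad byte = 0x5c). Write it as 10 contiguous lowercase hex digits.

595c5c5c5c

Key decimal bytes [213, 56, 6, 57, 146, 69, 117, 7, 102] = d5 38 06 39 92 45 75 07 66 is 9 bytes > B = 5, so hash it first: H(key) = 05, then zero-pad to 5 bytes: K' = 05 00 00 00 00.
XOR each byte with 0x5c: 05⊕5c=59, 00⊕5c=5c, 00⊕5c=5c, 00⊕5c=5c, 00⊕5c=5c.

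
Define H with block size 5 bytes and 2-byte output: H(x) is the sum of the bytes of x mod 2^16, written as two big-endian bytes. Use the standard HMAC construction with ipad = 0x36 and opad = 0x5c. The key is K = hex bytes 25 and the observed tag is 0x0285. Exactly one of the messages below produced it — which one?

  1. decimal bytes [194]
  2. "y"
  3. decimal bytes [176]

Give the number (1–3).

Key hex bytes 25 is 1 byte ≤ B = 5; zero-pad to 5 bytes: K' = 25 00 00 00 00.
K' ⊕ ipad = 13 36 36 36 36; K' ⊕ opad = 79 5c 5c 5c 5c.
m1: inner = H(13 36 36 36 36 c2) = 01 ad; tag = H(79 5c 5c 5c 5c 01 ad) = 0297
m2: inner = H(13 36 36 36 36 79) = 01 64; tag = H(79 5c 5c 5c 5c 01 64) = 024e
m3: inner = H(13 36 36 36 36 b0) = 01 9b; tag = H(79 5c 5c 5c 5c 01 9b) = 0285 ← matches

3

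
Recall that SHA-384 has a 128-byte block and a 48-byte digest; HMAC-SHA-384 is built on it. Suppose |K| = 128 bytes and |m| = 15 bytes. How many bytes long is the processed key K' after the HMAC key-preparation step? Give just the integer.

128

Key is 128 ≤ 128 bytes, zero-padded: |K'| = 128.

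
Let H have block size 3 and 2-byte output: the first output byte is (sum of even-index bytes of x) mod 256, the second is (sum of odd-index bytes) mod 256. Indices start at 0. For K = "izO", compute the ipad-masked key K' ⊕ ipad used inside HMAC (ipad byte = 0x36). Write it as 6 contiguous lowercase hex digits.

5f4c79

Key "izO" = 69 7a 4f is exactly B = 3 bytes: K' = 69 7a 4f.
XOR each byte with 0x36: 69⊕36=5f, 7a⊕36=4c, 4f⊕36=79.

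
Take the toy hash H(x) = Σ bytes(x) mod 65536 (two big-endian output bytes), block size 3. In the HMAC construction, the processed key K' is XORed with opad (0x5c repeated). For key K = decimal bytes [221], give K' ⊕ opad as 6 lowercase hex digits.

Key decimal bytes [221] = dd is 1 byte ≤ B = 3; zero-pad to 3 bytes: K' = dd 00 00.
XOR each byte with 0x5c: dd⊕5c=81, 00⊕5c=5c, 00⊕5c=5c.

815c5c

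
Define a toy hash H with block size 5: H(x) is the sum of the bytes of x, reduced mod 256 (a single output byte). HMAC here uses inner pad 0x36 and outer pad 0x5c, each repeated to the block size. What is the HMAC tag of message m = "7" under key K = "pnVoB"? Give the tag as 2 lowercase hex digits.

Key "pnVoB" = 70 6e 56 6f 42 is exactly B = 5 bytes: K' = 70 6e 56 6f 42.
K' ⊕ ipad = 46 58 60 59 74.  K' ⊕ opad = 2c 32 0a 33 1e.
Inner input = (K'⊕ipad) ∥ m = 46 58 60 59 74 ∥ 37.
Inner hash: sum = 70+88+96+89+116+55 = 514; mod 256 = 2 → 02.
Outer input = (K'⊕opad) ∥ inner = 2c 32 0a 33 1e ∥ 02.
Outer hash (tag): sum = 44+50+10+51+30+2 = 187 → bb.

bb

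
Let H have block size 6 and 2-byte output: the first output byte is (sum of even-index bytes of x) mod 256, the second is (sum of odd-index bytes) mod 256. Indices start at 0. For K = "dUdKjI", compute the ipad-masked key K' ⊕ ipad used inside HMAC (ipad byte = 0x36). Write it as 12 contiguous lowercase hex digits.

Key "dUdKjI" = 64 55 64 4b 6a 49 is exactly B = 6 bytes: K' = 64 55 64 4b 6a 49.
XOR each byte with 0x36: 64⊕36=52, 55⊕36=63, 64⊕36=52, 4b⊕36=7d, 6a⊕36=5c, 49⊕36=7f.

5263527d5c7f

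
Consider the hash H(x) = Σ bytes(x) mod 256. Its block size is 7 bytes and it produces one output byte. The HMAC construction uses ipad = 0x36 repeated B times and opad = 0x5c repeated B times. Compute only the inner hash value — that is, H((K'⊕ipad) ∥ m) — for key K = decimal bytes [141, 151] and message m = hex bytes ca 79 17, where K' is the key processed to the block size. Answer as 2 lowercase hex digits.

Key decimal bytes [141, 151] = 8d 97 is 2 bytes ≤ B = 7; zero-pad to 7 bytes: K' = 8d 97 00 00 00 00 00.
K' ⊕ ipad = bb a1 36 36 36 36 36.
Inner input = bb a1 36 36 36 36 36 ∥ ca 79 17.
Inner hash: sum = 187+161+54+54+54+54+54+202+121+23 = 964; mod 256 = 196 → c4.

c4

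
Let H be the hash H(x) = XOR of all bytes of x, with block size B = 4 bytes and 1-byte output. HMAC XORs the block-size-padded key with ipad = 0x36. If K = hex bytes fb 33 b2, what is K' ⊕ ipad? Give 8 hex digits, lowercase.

cd058436

Key hex bytes fb 33 b2 is 3 bytes ≤ B = 4; zero-pad to 4 bytes: K' = fb 33 b2 00.
XOR each byte with 0x36: fb⊕36=cd, 33⊕36=05, b2⊕36=84, 00⊕36=36.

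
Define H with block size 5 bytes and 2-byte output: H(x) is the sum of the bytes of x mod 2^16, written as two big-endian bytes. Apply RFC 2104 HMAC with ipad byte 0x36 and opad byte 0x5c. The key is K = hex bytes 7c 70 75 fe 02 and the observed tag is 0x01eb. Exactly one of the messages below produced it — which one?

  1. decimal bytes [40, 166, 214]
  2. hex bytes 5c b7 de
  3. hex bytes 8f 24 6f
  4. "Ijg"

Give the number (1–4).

1

Key hex bytes 7c 70 75 fe 02 is exactly B = 5 bytes: K' = 7c 70 75 fe 02.
K' ⊕ ipad = 4a 46 43 c8 34; K' ⊕ opad = 20 2c 29 a2 5e.
m1: inner = H(4a 46 43 c8 34 28 a6 d6) = 03 73; tag = H(20 2c 29 a2 5e 03 73) = 01eb ← matches
m2: inner = H(4a 46 43 c8 34 5c b7 de) = 03 c0; tag = H(20 2c 29 a2 5e 03 c0) = 0238
m3: inner = H(4a 46 43 c8 34 8f 24 6f) = 02 f1; tag = H(20 2c 29 a2 5e 02 f1) = 0268
m4: inner = H(4a 46 43 c8 34 49 6a 67) = 02 e9; tag = H(20 2c 29 a2 5e 02 e9) = 0260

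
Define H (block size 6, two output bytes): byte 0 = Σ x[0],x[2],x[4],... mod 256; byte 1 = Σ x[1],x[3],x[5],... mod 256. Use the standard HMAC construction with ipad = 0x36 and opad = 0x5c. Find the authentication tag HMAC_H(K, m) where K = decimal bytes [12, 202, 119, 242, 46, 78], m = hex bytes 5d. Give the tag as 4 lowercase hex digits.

dd8e

Key decimal bytes [12, 202, 119, 242, 46, 78] = 0c ca 77 f2 2e 4e is exactly B = 6 bytes: K' = 0c ca 77 f2 2e 4e.
K' ⊕ ipad = 3a fc 41 c4 18 78.  K' ⊕ opad = 50 96 2b ae 72 12.
Inner input = (K'⊕ipad) ∥ m = 3a fc 41 c4 18 78 ∥ 5d.
Inner hash: even-index sum = 240 mod 256 = 240; odd-index sum = 568 mod 256 = 56 → f0 38.
Outer input = (K'⊕opad) ∥ inner = 50 96 2b ae 72 12 ∥ f0 38.
Outer hash (tag): even-index sum = 477 mod 256 = 221; odd-index sum = 398 mod 256 = 142 → dd 8e.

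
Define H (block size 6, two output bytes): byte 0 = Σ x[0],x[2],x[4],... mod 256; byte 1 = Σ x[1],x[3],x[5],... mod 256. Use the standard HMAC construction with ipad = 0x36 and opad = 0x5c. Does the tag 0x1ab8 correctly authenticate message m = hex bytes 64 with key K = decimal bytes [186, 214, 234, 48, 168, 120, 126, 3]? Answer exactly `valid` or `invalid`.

Key decimal bytes [186, 214, 234, 48, 168, 120, 126, 3] = ba d6 ea 30 a8 78 7e 03 is 8 bytes > B = 6, so hash it first: H(key) = ca 81, then zero-pad to 6 bytes: K' = ca 81 00 00 00 00.
K' ⊕ ipad = fc b7 36 36 36 36; K' ⊕ opad = 96 dd 5c 5c 5c 5c.
Inner hash: even-index sum = 460 mod 256 = 204; odd-index sum = 291 mod 256 = 35 → cc 23.
Outer hash (recomputed tag): even-index sum = 538 mod 256 = 26; odd-index sum = 440 mod 256 = 184 → 1a b8.
Recomputed tag = 1ab8; claimed = 1ab8 → match.

valid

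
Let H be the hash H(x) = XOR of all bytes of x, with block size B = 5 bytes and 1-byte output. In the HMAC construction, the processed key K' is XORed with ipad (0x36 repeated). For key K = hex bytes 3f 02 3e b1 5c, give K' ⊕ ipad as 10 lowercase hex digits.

Key hex bytes 3f 02 3e b1 5c is exactly B = 5 bytes: K' = 3f 02 3e b1 5c.
XOR each byte with 0x36: 3f⊕36=09, 02⊕36=34, 3e⊕36=08, b1⊕36=87, 5c⊕36=6a.

093408876a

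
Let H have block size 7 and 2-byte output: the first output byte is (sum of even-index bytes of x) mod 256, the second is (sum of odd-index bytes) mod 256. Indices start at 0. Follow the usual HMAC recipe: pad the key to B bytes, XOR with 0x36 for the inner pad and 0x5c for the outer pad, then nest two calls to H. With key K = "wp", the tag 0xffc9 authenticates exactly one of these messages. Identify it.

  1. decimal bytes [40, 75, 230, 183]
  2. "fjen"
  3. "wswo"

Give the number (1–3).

1

Key "wp" = 77 70 is 2 bytes ≤ B = 7; zero-pad to 7 bytes: K' = 77 70 00 00 00 00 00.
K' ⊕ ipad = 41 46 36 36 36 36 36; K' ⊕ opad = 2b 2c 5c 5c 5c 5c 5c.
m1: inner = H(41 46 36 36 36 36 36 28 4b e6 b7) = e5 c0; tag = H(2b 2c 5c 5c 5c 5c 5c e5 c0) = ffc9 ← matches
m2: inner = H(41 46 36 36 36 36 36 66 6a 65 6e) = bb 7d; tag = H(2b 2c 5c 5c 5c 5c 5c bb 7d) = bc9f
m3: inner = H(41 46 36 36 36 36 36 77 73 77 6f) = c5 a0; tag = H(2b 2c 5c 5c 5c 5c 5c c5 a0) = dfa9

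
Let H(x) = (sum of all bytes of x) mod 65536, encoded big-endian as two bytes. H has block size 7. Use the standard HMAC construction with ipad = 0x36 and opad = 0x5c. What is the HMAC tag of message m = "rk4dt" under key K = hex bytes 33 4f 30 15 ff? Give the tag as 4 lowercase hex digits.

035a

Key hex bytes 33 4f 30 15 ff is 5 bytes ≤ B = 7; zero-pad to 7 bytes: K' = 33 4f 30 15 ff 00 00.
K' ⊕ ipad = 05 79 06 23 c9 36 36.  K' ⊕ opad = 6f 13 6c 49 a3 5c 5c.
Inner input = (K'⊕ipad) ∥ m = 05 79 06 23 c9 36 36 ∥ 72 6b 34 64 74.
Inner hash: sum = 5+121+6+35+201+54+54+114+107+52+100+116 = 965 → 03 c5.
Outer input = (K'⊕opad) ∥ inner = 6f 13 6c 49 a3 5c 5c ∥ 03 c5.
Outer hash (tag): sum = 111+19+108+73+163+92+92+3+197 = 858 → 03 5a.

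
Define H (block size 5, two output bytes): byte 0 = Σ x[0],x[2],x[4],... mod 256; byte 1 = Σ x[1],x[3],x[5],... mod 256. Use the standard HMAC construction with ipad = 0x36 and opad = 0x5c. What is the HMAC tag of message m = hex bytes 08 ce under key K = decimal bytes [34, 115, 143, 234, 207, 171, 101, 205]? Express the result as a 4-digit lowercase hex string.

Key decimal bytes [34, 115, 143, 234, 207, 171, 101, 205] = 22 73 8f ea cf ab 65 cd is 8 bytes > B = 5, so hash it first: H(key) = e5 d5, then zero-pad to 5 bytes: K' = e5 d5 00 00 00.
K' ⊕ ipad = d3 e3 36 36 36.  K' ⊕ opad = b9 89 5c 5c 5c.
Inner input = (K'⊕ipad) ∥ m = d3 e3 36 36 36 ∥ 08 ce.
Inner hash: even-index sum = 525 mod 256 = 13; odd-index sum = 289 mod 256 = 33 → 0d 21.
Outer input = (K'⊕opad) ∥ inner = b9 89 5c 5c 5c ∥ 0d 21.
Outer hash (tag): even-index sum = 402 mod 256 = 146; odd-index sum = 242 mod 256 = 242 → 92 f2.

92f2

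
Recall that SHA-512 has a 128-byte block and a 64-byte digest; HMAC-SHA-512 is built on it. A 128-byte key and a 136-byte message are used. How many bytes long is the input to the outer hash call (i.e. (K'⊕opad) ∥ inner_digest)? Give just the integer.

Key is 128 ≤ 128 bytes, zero-padded: |K'| = 128.
Outer input = (K'⊕opad) ∥ H(inner) → 128 + 64 = 192 bytes.

192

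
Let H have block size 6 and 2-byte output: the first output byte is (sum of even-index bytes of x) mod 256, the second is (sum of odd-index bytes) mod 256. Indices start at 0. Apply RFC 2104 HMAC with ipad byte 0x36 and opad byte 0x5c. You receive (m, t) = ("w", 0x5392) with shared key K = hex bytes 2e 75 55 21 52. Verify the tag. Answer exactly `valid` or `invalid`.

Key hex bytes 2e 75 55 21 52 is 5 bytes ≤ B = 6; zero-pad to 6 bytes: K' = 2e 75 55 21 52 00.
K' ⊕ ipad = 18 43 63 17 64 36; K' ⊕ opad = 72 29 09 7d 0e 5c.
Inner hash: even-index sum = 342 mod 256 = 86; odd-index sum = 144 mod 256 = 144 → 56 90.
Outer hash (recomputed tag): even-index sum = 223 mod 256 = 223; odd-index sum = 402 mod 256 = 146 → df 92.
Recomputed tag = df92; claimed = 5392 → mismatch.

invalid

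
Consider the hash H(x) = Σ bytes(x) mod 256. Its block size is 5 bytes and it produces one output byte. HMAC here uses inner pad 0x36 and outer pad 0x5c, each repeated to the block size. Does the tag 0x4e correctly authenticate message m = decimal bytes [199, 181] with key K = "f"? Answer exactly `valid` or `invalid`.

Key "f" = 66 is 1 byte ≤ B = 5; zero-pad to 5 bytes: K' = 66 00 00 00 00.
K' ⊕ ipad = 50 36 36 36 36; K' ⊕ opad = 3a 5c 5c 5c 5c.
Inner hash: sum = 80+54+54+54+54+199+181 = 676; mod 256 = 164 → a4.
Outer hash (recomputed tag): sum = 58+92+92+92+92+164 = 590; mod 256 = 78 → 4e.
Recomputed tag = 4e; claimed = 4e → match.

valid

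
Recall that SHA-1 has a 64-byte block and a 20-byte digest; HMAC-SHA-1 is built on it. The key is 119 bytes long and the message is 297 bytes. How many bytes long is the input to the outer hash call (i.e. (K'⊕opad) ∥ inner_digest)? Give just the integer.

84

Key is 119 > 64 bytes, so it is hashed to 20 bytes then zero-padded to 64: |K'| = 64.
Outer input = (K'⊕opad) ∥ H(inner) → 64 + 20 = 84 bytes.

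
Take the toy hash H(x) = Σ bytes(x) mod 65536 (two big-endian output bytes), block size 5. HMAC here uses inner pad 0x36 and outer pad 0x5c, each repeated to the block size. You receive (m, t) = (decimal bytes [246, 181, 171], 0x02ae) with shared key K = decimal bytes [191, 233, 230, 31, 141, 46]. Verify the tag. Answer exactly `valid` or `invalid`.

Key decimal bytes [191, 233, 230, 31, 141, 46] = bf e9 e6 1f 8d 2e is 6 bytes > B = 5, so hash it first: H(key) = 03 68, then zero-pad to 5 bytes: K' = 03 68 00 00 00.
K' ⊕ ipad = 35 5e 36 36 36; K' ⊕ opad = 5f 34 5c 5c 5c.
Inner hash: sum = 53+94+54+54+54+246+181+171 = 907 → 03 8b.
Outer hash (recomputed tag): sum = 95+52+92+92+92+3+139 = 565 → 02 35.
Recomputed tag = 0235; claimed = 02ae → mismatch.

invalid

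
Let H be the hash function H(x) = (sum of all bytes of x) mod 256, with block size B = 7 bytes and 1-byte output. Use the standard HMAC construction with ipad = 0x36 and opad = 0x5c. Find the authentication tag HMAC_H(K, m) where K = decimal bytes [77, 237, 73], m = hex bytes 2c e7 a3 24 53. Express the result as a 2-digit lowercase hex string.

Key decimal bytes [77, 237, 73] = 4d ed 49 is 3 bytes ≤ B = 7; zero-pad to 7 bytes: K' = 4d ed 49 00 00 00 00.
K' ⊕ ipad = 7b db 7f 36 36 36 36.  K' ⊕ opad = 11 b1 15 5c 5c 5c 5c.
Inner input = (K'⊕ipad) ∥ m = 7b db 7f 36 36 36 36 ∥ 2c e7 a3 24 53.
Inner hash: sum = 123+219+127+54+54+54+54+44+231+163+36+83 = 1242; mod 256 = 218 → da.
Outer input = (K'⊕opad) ∥ inner = 11 b1 15 5c 5c 5c 5c ∥ da.
Outer hash (tag): sum = 17+177+21+92+92+92+92+218 = 801; mod 256 = 33 → 21.

21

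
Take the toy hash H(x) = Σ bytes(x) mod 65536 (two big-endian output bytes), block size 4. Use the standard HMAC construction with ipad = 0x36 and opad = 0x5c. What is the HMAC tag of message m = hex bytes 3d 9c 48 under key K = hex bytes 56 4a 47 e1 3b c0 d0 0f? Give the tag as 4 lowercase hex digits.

026d

Key hex bytes 56 4a 47 e1 3b c0 d0 0f is 8 bytes > B = 4, so hash it first: H(key) = 03 a2, then zero-pad to 4 bytes: K' = 03 a2 00 00.
K' ⊕ ipad = 35 94 36 36.  K' ⊕ opad = 5f fe 5c 5c.
Inner input = (K'⊕ipad) ∥ m = 35 94 36 36 ∥ 3d 9c 48.
Inner hash: sum = 53+148+54+54+61+156+72 = 598 → 02 56.
Outer input = (K'⊕opad) ∥ inner = 5f fe 5c 5c ∥ 02 56.
Outer hash (tag): sum = 95+254+92+92+2+86 = 621 → 02 6d.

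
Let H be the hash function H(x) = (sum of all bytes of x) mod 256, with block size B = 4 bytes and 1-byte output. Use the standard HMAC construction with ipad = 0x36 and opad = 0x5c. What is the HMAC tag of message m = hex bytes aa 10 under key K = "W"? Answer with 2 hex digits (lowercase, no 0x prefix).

Key "W" = 57 is 1 byte ≤ B = 4; zero-pad to 4 bytes: K' = 57 00 00 00.
K' ⊕ ipad = 61 36 36 36.  K' ⊕ opad = 0b 5c 5c 5c.
Inner input = (K'⊕ipad) ∥ m = 61 36 36 36 ∥ aa 10.
Inner hash: sum = 97+54+54+54+170+16 = 445; mod 256 = 189 → bd.
Outer input = (K'⊕opad) ∥ inner = 0b 5c 5c 5c ∥ bd.
Outer hash (tag): sum = 11+92+92+92+189 = 476; mod 256 = 220 → dc.

dc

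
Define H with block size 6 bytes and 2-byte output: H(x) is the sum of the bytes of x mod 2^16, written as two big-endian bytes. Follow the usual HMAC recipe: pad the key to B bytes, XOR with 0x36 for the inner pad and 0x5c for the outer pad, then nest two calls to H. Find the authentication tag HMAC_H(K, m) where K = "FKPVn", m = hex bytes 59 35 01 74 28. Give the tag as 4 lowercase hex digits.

0144

Key "FKPVn" = 46 4b 50 56 6e is 5 bytes ≤ B = 6; zero-pad to 6 bytes: K' = 46 4b 50 56 6e 00.
K' ⊕ ipad = 70 7d 66 60 58 36.  K' ⊕ opad = 1a 17 0c 0a 32 5c.
Inner input = (K'⊕ipad) ∥ m = 70 7d 66 60 58 36 ∥ 59 35 01 74 28.
Inner hash: sum = 112+125+102+96+88+54+89+53+1+116+40 = 876 → 03 6c.
Outer input = (K'⊕opad) ∥ inner = 1a 17 0c 0a 32 5c ∥ 03 6c.
Outer hash (tag): sum = 26+23+12+10+50+92+3+108 = 324 → 01 44.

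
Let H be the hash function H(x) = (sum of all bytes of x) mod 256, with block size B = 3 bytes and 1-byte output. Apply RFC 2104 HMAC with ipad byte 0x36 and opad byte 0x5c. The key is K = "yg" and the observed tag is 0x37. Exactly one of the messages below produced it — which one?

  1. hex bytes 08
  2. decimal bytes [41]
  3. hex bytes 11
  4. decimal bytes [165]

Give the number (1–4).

4

Key "yg" = 79 67 is 2 bytes ≤ B = 3; zero-pad to 3 bytes: K' = 79 67 00.
K' ⊕ ipad = 4f 51 36; K' ⊕ opad = 25 3b 5c.
m1: inner = H(4f 51 36 08) = de; tag = H(25 3b 5c de) = 9a
m2: inner = H(4f 51 36 29) = ff; tag = H(25 3b 5c ff) = bb
m3: inner = H(4f 51 36 11) = e7; tag = H(25 3b 5c e7) = a3
m4: inner = H(4f 51 36 a5) = 7b; tag = H(25 3b 5c 7b) = 37 ← matches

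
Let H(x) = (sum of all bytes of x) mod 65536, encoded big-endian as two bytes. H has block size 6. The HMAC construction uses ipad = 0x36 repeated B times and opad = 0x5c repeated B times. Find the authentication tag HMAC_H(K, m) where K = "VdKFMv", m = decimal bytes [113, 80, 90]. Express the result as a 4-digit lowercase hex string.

Key "VdKFMv" = 56 64 4b 46 4d 76 is exactly B = 6 bytes: K' = 56 64 4b 46 4d 76.
K' ⊕ ipad = 60 52 7d 70 7b 40.  K' ⊕ opad = 0a 38 17 1a 11 2a.
Inner input = (K'⊕ipad) ∥ m = 60 52 7d 70 7b 40 ∥ 71 50 5a.
Inner hash: sum = 96+82+125+112+123+64+113+80+90 = 885 → 03 75.
Outer input = (K'⊕opad) ∥ inner = 0a 38 17 1a 11 2a ∥ 03 75.
Outer hash (tag): sum = 10+56+23+26+17+42+3+117 = 294 → 01 26.

0126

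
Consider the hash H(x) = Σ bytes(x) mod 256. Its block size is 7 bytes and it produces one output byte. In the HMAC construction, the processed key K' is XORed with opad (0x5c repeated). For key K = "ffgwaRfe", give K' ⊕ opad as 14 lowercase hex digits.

745c5c5c5c5c5c

Key "ffgwaRfe" = 66 66 67 77 61 52 66 65 is 8 bytes > B = 7, so hash it first: H(key) = 28, then zero-pad to 7 bytes: K' = 28 00 00 00 00 00 00.
XOR each byte with 0x5c: 28⊕5c=74, 00⊕5c=5c, 00⊕5c=5c, 00⊕5c=5c, 00⊕5c=5c, 00⊕5c=5c, 00⊕5c=5c.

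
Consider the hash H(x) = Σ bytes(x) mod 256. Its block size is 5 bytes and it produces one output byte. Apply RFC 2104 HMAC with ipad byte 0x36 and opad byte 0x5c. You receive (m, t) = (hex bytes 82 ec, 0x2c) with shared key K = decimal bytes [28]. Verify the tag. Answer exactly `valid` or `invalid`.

invalid

Key decimal bytes [28] = 1c is 1 byte ≤ B = 5; zero-pad to 5 bytes: K' = 1c 00 00 00 00.
K' ⊕ ipad = 2a 36 36 36 36; K' ⊕ opad = 40 5c 5c 5c 5c.
Inner hash: sum = 42+54+54+54+54+130+236 = 624; mod 256 = 112 → 70.
Outer hash (recomputed tag): sum = 64+92+92+92+92+112 = 544; mod 256 = 32 → 20.
Recomputed tag = 20; claimed = 2c → mismatch.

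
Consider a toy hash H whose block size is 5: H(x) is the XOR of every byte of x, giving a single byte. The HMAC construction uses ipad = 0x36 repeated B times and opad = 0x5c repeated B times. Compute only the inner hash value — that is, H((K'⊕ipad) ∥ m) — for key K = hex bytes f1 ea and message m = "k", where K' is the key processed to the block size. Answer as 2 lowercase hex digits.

46

Key hex bytes f1 ea is 2 bytes ≤ B = 5; zero-pad to 5 bytes: K' = f1 ea 00 00 00.
K' ⊕ ipad = c7 dc 36 36 36.
Inner input = c7 dc 36 36 36 ∥ 6b.
Inner hash: XOR c7⊕dc⊕36⊕36⊕36⊕6b = 46.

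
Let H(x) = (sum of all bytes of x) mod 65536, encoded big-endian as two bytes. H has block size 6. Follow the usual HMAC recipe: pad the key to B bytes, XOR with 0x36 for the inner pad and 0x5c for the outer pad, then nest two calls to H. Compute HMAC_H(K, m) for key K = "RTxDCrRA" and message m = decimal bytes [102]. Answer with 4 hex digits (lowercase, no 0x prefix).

Key "RTxDCrRA" = 52 54 78 44 43 72 52 41 is 8 bytes > B = 6, so hash it first: H(key) = 02 aa, then zero-pad to 6 bytes: K' = 02 aa 00 00 00 00.
K' ⊕ ipad = 34 9c 36 36 36 36.  K' ⊕ opad = 5e f6 5c 5c 5c 5c.
Inner input = (K'⊕ipad) ∥ m = 34 9c 36 36 36 36 ∥ 66.
Inner hash: sum = 52+156+54+54+54+54+102 = 526 → 02 0e.
Outer input = (K'⊕opad) ∥ inner = 5e f6 5c 5c 5c 5c ∥ 02 0e.
Outer hash (tag): sum = 94+246+92+92+92+92+2+14 = 724 → 02 d4.

02d4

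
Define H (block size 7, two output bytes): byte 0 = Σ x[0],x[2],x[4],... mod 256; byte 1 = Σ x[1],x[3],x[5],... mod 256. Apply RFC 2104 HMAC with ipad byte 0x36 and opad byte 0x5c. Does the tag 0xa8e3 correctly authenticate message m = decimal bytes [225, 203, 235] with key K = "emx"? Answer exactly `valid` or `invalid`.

invalid

Key "emx" = 65 6d 78 is 3 bytes ≤ B = 7; zero-pad to 7 bytes: K' = 65 6d 78 00 00 00 00.
K' ⊕ ipad = 53 5b 4e 36 36 36 36; K' ⊕ opad = 39 31 24 5c 5c 5c 5c.
Inner hash: even-index sum = 472 mod 256 = 216; odd-index sum = 659 mod 256 = 147 → d8 93.
Outer hash (recomputed tag): even-index sum = 424 mod 256 = 168; odd-index sum = 449 mod 256 = 193 → a8 c1.
Recomputed tag = a8c1; claimed = a8e3 → mismatch.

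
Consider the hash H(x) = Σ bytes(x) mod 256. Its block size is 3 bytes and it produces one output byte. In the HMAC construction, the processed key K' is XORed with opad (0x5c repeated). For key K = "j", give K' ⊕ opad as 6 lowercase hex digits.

365c5c

Key "j" = 6a is 1 byte ≤ B = 3; zero-pad to 3 bytes: K' = 6a 00 00.
XOR each byte with 0x5c: 6a⊕5c=36, 00⊕5c=5c, 00⊕5c=5c.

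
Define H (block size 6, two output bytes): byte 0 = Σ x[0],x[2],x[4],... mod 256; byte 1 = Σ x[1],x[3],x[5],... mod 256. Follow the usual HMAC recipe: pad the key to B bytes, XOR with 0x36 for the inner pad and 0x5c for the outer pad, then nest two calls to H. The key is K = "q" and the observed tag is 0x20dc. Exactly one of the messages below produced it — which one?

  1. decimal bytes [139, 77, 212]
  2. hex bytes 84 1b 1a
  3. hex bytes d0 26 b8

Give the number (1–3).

Key "q" = 71 is 1 byte ≤ B = 6; zero-pad to 6 bytes: K' = 71 00 00 00 00 00.
K' ⊕ ipad = 47 36 36 36 36 36; K' ⊕ opad = 2d 5c 5c 5c 5c 5c.
m1: inner = H(47 36 36 36 36 36 8b 4d d4) = 12 ef; tag = H(2d 5c 5c 5c 5c 5c 12 ef) = f703
m2: inner = H(47 36 36 36 36 36 84 1b 1a) = 51 bd; tag = H(2d 5c 5c 5c 5c 5c 51 bd) = 36d1
m3: inner = H(47 36 36 36 36 36 d0 26 b8) = 3b c8; tag = H(2d 5c 5c 5c 5c 5c 3b c8) = 20dc ← matches

3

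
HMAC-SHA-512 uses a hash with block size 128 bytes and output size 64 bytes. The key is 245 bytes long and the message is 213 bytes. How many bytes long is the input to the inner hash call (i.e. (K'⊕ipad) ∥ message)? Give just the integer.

341

Key is 245 > 128 bytes, so it is hashed to 64 bytes then zero-padded to 128: |K'| = 128.
Inner input = (K'⊕ipad) ∥ m → 128 + 213 = 341 bytes.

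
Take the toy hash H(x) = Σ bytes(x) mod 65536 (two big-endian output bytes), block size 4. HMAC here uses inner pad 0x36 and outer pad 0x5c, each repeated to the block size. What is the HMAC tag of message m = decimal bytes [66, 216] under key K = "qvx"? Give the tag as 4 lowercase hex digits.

00fe

Key "qvx" = 71 76 78 is 3 bytes ≤ B = 4; zero-pad to 4 bytes: K' = 71 76 78 00.
K' ⊕ ipad = 47 40 4e 36.  K' ⊕ opad = 2d 2a 24 5c.
Inner input = (K'⊕ipad) ∥ m = 47 40 4e 36 ∥ 42 d8.
Inner hash: sum = 71+64+78+54+66+216 = 549 → 02 25.
Outer input = (K'⊕opad) ∥ inner = 2d 2a 24 5c ∥ 02 25.
Outer hash (tag): sum = 45+42+36+92+2+37 = 254 → 00 fe.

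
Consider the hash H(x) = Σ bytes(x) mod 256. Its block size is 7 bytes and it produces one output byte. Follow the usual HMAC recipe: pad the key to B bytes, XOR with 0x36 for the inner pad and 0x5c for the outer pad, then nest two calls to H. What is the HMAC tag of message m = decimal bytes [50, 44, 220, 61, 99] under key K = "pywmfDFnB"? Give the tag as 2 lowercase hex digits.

Key "pywmfDFnB" = 70 79 77 6d 66 44 46 6e 42 is 9 bytes > B = 7, so hash it first: H(key) = 6d, then zero-pad to 7 bytes: K' = 6d 00 00 00 00 00 00.
K' ⊕ ipad = 5b 36 36 36 36 36 36.  K' ⊕ opad = 31 5c 5c 5c 5c 5c 5c.
Inner input = (K'⊕ipad) ∥ m = 5b 36 36 36 36 36 36 ∥ 32 2c dc 3d 63.
Inner hash: sum = 91+54+54+54+54+54+54+50+44+220+61+99 = 889; mod 256 = 121 → 79.
Outer input = (K'⊕opad) ∥ inner = 31 5c 5c 5c 5c 5c 5c ∥ 79.
Outer hash (tag): sum = 49+92+92+92+92+92+92+121 = 722; mod 256 = 210 → d2.

d2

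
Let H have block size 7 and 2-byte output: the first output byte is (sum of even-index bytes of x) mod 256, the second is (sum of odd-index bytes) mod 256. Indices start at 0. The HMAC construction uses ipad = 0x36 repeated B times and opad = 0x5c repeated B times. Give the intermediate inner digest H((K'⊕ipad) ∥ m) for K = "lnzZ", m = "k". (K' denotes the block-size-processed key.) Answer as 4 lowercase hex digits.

Key "lnzZ" = 6c 6e 7a 5a is 4 bytes ≤ B = 7; zero-pad to 7 bytes: K' = 6c 6e 7a 5a 00 00 00.
K' ⊕ ipad = 5a 58 4c 6c 36 36 36.
Inner input = 5a 58 4c 6c 36 36 36 ∥ 6b.
Inner hash: even-index sum = 274 mod 256 = 18; odd-index sum = 357 mod 256 = 101 → 12 65.

1265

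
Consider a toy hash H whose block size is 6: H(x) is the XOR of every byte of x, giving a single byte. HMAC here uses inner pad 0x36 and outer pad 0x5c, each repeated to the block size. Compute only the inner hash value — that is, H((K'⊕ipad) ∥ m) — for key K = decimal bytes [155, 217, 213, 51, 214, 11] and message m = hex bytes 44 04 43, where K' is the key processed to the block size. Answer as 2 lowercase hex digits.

7a

Key decimal bytes [155, 217, 213, 51, 214, 11] = 9b d9 d5 33 d6 0b is exactly B = 6 bytes: K' = 9b d9 d5 33 d6 0b.
K' ⊕ ipad = ad ef e3 05 e0 3d.
Inner input = ad ef e3 05 e0 3d ∥ 44 04 43.
Inner hash: XOR ad⊕ef⊕e3⊕05⊕e0⊕3d⊕44⊕04⊕43 = 7a.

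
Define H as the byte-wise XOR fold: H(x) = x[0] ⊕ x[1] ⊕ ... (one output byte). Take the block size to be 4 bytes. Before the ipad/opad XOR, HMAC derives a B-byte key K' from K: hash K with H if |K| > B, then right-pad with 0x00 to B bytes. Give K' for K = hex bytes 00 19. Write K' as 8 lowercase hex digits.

00190000

Key hex bytes 00 19 is 2 bytes ≤ B = 4; zero-pad to 4 bytes: K' = 00 19 00 00.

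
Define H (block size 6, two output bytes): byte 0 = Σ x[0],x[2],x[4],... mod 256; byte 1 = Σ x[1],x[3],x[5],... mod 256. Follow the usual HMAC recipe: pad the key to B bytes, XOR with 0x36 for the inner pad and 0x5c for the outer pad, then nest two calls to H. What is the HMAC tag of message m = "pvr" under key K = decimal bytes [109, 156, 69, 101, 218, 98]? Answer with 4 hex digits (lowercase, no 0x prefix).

Key decimal bytes [109, 156, 69, 101, 218, 98] = 6d 9c 45 65 da 62 is exactly B = 6 bytes: K' = 6d 9c 45 65 da 62.
K' ⊕ ipad = 5b aa 73 53 ec 54.  K' ⊕ opad = 31 c0 19 39 86 3e.
Inner input = (K'⊕ipad) ∥ m = 5b aa 73 53 ec 54 ∥ 70 76 72.
Inner hash: even-index sum = 668 mod 256 = 156; odd-index sum = 455 mod 256 = 199 → 9c c7.
Outer input = (K'⊕opad) ∥ inner = 31 c0 19 39 86 3e ∥ 9c c7.
Outer hash (tag): even-index sum = 364 mod 256 = 108; odd-index sum = 510 mod 256 = 254 → 6c fe.

6cfe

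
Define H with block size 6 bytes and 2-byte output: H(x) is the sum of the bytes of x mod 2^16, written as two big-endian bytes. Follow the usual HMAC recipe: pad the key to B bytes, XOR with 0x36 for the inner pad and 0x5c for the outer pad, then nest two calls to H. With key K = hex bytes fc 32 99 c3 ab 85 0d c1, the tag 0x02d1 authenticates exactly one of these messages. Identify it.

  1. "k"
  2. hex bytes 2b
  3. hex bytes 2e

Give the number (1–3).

1

Key hex bytes fc 32 99 c3 ab 85 0d c1 is 8 bytes > B = 6, so hash it first: H(key) = 04 88, then zero-pad to 6 bytes: K' = 04 88 00 00 00 00.
K' ⊕ ipad = 32 be 36 36 36 36; K' ⊕ opad = 58 d4 5c 5c 5c 5c.
m1: inner = H(32 be 36 36 36 36 6b) = 02 33; tag = H(58 d4 5c 5c 5c 5c 02 33) = 02d1 ← matches
m2: inner = H(32 be 36 36 36 36 2b) = 01 f3; tag = H(58 d4 5c 5c 5c 5c 01 f3) = 0390
m3: inner = H(32 be 36 36 36 36 2e) = 01 f6; tag = H(58 d4 5c 5c 5c 5c 01 f6) = 0393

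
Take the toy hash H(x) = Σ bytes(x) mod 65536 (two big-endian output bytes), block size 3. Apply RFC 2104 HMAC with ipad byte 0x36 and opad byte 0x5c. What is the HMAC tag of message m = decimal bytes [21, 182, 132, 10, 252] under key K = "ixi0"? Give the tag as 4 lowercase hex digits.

00f0

Key "ixi0" = 69 78 69 30 is 4 bytes > B = 3, so hash it first: H(key) = 01 7a, then zero-pad to 3 bytes: K' = 01 7a 00.
K' ⊕ ipad = 37 4c 36.  K' ⊕ opad = 5d 26 5c.
Inner input = (K'⊕ipad) ∥ m = 37 4c 36 ∥ 15 b6 84 0a fc.
Inner hash: sum = 55+76+54+21+182+132+10+252 = 782 → 03 0e.
Outer input = (K'⊕opad) ∥ inner = 5d 26 5c ∥ 03 0e.
Outer hash (tag): sum = 93+38+92+3+14 = 240 → 00 f0.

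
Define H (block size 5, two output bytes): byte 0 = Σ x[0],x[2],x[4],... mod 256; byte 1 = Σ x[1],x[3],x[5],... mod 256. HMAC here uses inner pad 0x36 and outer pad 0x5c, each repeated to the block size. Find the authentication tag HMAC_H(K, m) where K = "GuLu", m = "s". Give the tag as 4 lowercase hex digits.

8073

Key "GuLu" = 47 75 4c 75 is 4 bytes ≤ B = 5; zero-pad to 5 bytes: K' = 47 75 4c 75 00.
K' ⊕ ipad = 71 43 7a 43 36.  K' ⊕ opad = 1b 29 10 29 5c.
Inner input = (K'⊕ipad) ∥ m = 71 43 7a 43 36 ∥ 73.
Inner hash: even-index sum = 289 mod 256 = 33; odd-index sum = 249 mod 256 = 249 → 21 f9.
Outer input = (K'⊕opad) ∥ inner = 1b 29 10 29 5c ∥ 21 f9.
Outer hash (tag): even-index sum = 384 mod 256 = 128; odd-index sum = 115 mod 256 = 115 → 80 73.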